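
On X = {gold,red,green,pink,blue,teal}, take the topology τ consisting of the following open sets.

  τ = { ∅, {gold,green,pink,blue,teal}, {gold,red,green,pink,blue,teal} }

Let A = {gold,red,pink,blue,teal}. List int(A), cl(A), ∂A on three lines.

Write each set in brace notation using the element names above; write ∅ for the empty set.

int(A) = ∅
cl(A)  = {gold,red,green,pink,blue,teal}
∂A     = {gold,red,green,pink,blue,teal}

interior: largest open inside A is ∅ (from ∅)
cl via duality: int({green}) = ∅, so X∖∅ = {gold,red,green,pink,blue,teal}
cl∖int = {gold,red,green,pink,blue,teal}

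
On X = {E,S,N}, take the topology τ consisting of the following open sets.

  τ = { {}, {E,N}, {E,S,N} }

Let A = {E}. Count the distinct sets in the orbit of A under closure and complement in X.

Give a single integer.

4

closure: X∖int(X∖A) = X∖{} = {E,S,N}
Let k=closure and c=complement:
  1. A     = {E}
  2. kA    = {E,S,N}
  3. cA    = {S,N}
  4. ckA   = {}
— saturated at 4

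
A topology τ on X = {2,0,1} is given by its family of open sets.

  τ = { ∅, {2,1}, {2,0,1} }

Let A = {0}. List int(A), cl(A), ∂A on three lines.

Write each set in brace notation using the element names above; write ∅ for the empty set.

int(A) = ∅
cl(A)  = {0}
∂A     = {0}

open subsets of A: ∅; so int(A) = ∅
closure: X∖int(X∖A) = X∖{2,1} = {0}
∂A = {0} minus ∅ = {0}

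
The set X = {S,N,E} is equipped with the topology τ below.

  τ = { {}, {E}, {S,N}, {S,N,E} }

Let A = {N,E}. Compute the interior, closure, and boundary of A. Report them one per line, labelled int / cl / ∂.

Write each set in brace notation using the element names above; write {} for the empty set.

int(A) = {E}
cl(A)  = {S,N,E}
∂A     = {S,N}

interior: largest open inside A is {E} (from {}, {E})
cl via duality: int({S}) = {}, so X∖{} = {S,N,E}
cl∖int = {S,N}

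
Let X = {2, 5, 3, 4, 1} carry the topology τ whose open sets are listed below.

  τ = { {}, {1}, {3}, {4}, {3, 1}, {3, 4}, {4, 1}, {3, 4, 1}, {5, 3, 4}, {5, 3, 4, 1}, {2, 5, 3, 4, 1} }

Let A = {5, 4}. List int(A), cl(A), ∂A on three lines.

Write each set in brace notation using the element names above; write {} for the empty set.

int(A) = {4}
cl(A)  = {2, 5, 4}
∂A     = {2, 5}

open subsets of A: {}, {4}; so int(A) = {4}
closure: X∖int(X∖A) = X∖{3, 1} = {2, 5, 4}
∂A = {2, 5, 4} minus {4} = {2, 5}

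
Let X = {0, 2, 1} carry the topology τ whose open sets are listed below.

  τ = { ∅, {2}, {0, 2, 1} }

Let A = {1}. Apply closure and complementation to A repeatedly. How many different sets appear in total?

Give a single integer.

6

X∖A={0, 2}, int(X∖A)={2}, hence cl(A)={0, 1}
Orbit (k=closure, c=complement):
  1. A     = {1}
  2. kA    = {0, 1}
  3. cA    = {0, 2}
  4. ckA   = {2}
  5. kcA   = {0, 2, 1}
  6. ckcA  = ∅
(closed under both — stop)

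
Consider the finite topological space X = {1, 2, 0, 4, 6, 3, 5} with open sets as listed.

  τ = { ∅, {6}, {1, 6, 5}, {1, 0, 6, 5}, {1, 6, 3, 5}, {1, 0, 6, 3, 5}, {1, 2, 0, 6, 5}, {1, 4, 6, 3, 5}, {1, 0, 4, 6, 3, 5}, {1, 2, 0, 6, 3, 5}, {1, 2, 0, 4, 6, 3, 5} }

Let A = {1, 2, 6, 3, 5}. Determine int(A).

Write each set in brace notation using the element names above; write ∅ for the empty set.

U open, U⊆A: ∅, {6}, {1, 6, 5}, {1, 6, 3, 5}. int(A) = ⋃ = {1, 6, 3, 5}

{1, 6, 3, 5}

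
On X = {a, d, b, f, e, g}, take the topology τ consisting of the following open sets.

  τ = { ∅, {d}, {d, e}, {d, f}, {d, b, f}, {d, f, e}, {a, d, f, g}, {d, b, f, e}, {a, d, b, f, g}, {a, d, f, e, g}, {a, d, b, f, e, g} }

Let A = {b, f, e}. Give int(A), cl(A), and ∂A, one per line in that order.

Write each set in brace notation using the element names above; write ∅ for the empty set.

U open, U⊆A: ∅. int(A) = ⋃ = ∅
X∖A={a, d, g}, int(X∖A)={d}, hence cl(A)={a, b, f, e, g}
∂A: remove int from cl → {a, b, f, e, g}

int(A) = ∅
cl(A)  = {a, b, f, e, g}
∂A     = {a, b, f, e, g}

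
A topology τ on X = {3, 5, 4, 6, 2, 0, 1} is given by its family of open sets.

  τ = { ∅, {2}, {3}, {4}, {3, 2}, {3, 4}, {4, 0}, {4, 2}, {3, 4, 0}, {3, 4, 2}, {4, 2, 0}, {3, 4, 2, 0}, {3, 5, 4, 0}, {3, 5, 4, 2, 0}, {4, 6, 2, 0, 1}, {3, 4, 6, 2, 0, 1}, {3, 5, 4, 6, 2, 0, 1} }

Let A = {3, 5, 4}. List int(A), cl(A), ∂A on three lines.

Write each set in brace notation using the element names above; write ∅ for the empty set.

opens ⊆ A: ∅, {4}, {3}, {3, 4}; union → int = {3, 4}
complement {6, 2, 0, 1}; its interior {2}; cl(A) = X∖{2} = {3, 5, 4, 6, 0, 1}
boundary = {3, 5, 4, 6, 0, 1} ∖ {3, 4} = {5, 6, 0, 1}

int(A) = {3, 4}
cl(A)  = {3, 5, 4, 6, 0, 1}
∂A     = {5, 6, 0, 1}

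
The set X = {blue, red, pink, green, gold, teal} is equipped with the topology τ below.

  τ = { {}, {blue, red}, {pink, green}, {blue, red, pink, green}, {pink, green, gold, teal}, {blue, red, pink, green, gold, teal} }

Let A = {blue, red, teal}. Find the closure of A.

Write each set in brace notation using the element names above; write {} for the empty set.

{blue, red, gold, teal}

X∖A={pink, green, gold}, int(X∖A)={pink, green}, hence cl(A)={blue, red, gold, teal}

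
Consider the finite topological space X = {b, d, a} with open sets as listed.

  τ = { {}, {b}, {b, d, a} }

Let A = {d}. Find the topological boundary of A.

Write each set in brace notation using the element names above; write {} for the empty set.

opens ⊆ A: {}; union → int = {}
complement {b, a}; its interior {b}; cl(A) = X∖{b} = {d, a}
boundary = {d, a} ∖ {} = {d, a}

{d, a}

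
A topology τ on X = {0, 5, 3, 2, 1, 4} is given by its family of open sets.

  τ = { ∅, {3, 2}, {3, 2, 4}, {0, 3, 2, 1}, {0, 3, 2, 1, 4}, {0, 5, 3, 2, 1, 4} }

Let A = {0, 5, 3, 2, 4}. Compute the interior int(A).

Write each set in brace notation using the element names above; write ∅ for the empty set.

U open, U⊆A: ∅, {3, 2}, {3, 2, 4}. int(A) = ⋃ = {3, 2, 4}

{3, 2, 4}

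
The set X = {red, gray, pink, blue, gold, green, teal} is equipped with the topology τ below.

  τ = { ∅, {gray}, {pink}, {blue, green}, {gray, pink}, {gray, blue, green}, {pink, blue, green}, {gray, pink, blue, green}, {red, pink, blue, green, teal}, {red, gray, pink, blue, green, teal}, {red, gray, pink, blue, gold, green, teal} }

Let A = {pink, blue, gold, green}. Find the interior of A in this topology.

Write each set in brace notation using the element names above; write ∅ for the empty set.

U open, U⊆A: ∅, {pink}, {blue, green}, {pink, blue, green}. int(A) = ⋃ = {pink, blue, green}

{pink, blue, green}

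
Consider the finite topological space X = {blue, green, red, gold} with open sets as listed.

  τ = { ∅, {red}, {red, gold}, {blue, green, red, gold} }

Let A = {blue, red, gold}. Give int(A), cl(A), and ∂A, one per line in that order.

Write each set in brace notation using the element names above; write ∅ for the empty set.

int(A) = {red, gold}
cl(A)  = {blue, green, red, gold}
∂A     = {blue, green}

open subsets of A: ∅, {red}, {red, gold}; so int(A) = {red, gold}
closure: X∖int(X∖A) = X∖∅ = {blue, green, red, gold}
∂A = {blue, green, red, gold} minus {red, gold} = {blue, green}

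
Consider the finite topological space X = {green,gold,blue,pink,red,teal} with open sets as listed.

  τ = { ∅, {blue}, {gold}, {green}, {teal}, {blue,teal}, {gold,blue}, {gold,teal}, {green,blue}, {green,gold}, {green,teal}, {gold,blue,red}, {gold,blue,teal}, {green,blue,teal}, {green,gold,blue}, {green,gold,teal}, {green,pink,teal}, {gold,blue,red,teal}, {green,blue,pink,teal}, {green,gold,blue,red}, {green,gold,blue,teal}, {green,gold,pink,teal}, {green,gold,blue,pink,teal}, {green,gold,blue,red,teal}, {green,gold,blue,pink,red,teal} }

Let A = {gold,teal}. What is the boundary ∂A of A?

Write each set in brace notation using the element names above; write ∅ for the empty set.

opens ⊆ A: ∅, {gold}, {teal}, {gold,teal}; union → int = {gold,teal}
complement {green,blue,pink,red}; its interior {green,blue}; cl(A) = X∖{green,blue} = {gold,pink,red,teal}
boundary = {gold,pink,red,teal} ∖ {gold,teal} = {pink,red}

{pink,red}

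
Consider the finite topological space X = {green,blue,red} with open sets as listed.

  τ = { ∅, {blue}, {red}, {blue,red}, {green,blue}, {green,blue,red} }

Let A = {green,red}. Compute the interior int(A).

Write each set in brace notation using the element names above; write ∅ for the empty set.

interior: largest open inside A is {red} (from ∅, {red})

{red}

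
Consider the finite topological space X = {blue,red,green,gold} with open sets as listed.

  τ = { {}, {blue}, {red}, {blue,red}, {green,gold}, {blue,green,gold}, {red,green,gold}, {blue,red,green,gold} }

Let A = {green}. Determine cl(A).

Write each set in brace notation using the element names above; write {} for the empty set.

closure: X∖int(X∖A) = X∖{blue,red} = {green,gold}

{green,gold}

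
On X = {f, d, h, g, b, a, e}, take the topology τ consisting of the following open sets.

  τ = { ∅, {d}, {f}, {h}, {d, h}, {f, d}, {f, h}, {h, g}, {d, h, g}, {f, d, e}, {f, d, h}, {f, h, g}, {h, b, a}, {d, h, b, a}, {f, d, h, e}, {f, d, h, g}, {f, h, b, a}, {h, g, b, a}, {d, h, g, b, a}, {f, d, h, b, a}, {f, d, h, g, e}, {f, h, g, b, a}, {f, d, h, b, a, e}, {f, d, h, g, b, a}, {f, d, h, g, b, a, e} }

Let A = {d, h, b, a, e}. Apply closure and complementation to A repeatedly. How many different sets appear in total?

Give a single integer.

8

closure: X∖int(X∖A) = X∖{f} = {d, h, g, b, a, e}
Let k=closure and c=complement:
  1. A     = {d, h, b, a, e}
  2. kA    = {d, h, g, b, a, e}
  3. cA    = {f, g}
  4. ckA   = {f}
  5. kcA   = {f, g, e}
  6. kckA  = {f, e}
  7. ckcA  = {d, h, b, a}
  8. ckckA = {d, h, g, b, a}
— saturated at 8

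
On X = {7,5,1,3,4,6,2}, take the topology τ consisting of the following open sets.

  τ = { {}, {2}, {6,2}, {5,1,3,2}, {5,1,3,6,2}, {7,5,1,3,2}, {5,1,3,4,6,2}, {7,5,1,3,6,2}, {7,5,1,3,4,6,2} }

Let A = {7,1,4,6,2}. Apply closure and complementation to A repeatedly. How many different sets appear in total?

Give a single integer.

6

complement {5,3}; its interior {}; cl(A) = X∖{} = {7,5,1,3,4,6,2}
With k = closure, c = complement:
  1. A     = {7,1,4,6,2}
  2. kA    = {7,5,1,3,4,6,2}
  3. cA    = {5,3}
  4. ckA   = {}
  5. kcA   = {7,5,1,3,4}
  6. ckcA  = {6,2}
k, c of each give nothing new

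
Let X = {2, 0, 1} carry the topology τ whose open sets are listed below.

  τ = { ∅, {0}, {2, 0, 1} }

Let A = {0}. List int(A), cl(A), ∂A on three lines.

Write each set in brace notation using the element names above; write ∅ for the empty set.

interior: largest open inside A is {0} (from ∅, {0})
cl via duality: int({2, 1}) = ∅, so X∖∅ = {2, 0, 1}
cl∖int = {2, 1}

int(A) = {0}
cl(A)  = {2, 0, 1}
∂A     = {2, 1}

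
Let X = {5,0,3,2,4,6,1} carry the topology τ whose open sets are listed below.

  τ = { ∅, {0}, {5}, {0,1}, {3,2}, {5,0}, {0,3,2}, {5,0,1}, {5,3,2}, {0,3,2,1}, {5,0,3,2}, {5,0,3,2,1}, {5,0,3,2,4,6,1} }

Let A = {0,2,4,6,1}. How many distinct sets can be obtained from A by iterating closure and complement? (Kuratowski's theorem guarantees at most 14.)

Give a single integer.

complement {5,3}; its interior {5}; cl(A) = X∖{5} = {0,3,2,4,6,1}
With k = closure, c = complement:
  1. A     = {0,2,4,6,1}
  2. kA    = {0,3,2,4,6,1}
  3. cA    = {5,3}
  4. ckA   = {5}
  5. kcA   = {5,3,2,4,6}
  6. kckA  = {5,4,6}
  7. ckcA  = {0,1}
  8. ckckA = {0,3,2,1}
  9. kckcA = {0,4,6,1}
  10. ckckcA = {5,3,2}
k, c of each give nothing new

10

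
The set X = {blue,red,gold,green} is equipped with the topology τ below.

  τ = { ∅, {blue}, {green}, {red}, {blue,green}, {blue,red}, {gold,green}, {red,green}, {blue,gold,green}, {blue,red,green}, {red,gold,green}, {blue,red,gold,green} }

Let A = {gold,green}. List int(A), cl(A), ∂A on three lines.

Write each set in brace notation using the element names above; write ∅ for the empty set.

int(A) = {gold,green}
cl(A)  = {gold,green}
∂A     = ∅

U open, U⊆A: ∅, {green}, {gold,green}. int(A) = ⋃ = {gold,green}
X∖A={blue,red}, int(X∖A)={blue,red}, hence cl(A)={gold,green}
∂A: remove int from cl → ∅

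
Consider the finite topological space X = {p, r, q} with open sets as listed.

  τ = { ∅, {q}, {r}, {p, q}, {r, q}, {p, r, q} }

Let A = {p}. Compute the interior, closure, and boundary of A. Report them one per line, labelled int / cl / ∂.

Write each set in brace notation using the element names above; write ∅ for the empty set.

int(A) = ∅
cl(A)  = {p}
∂A     = {p}

interior: largest open inside A is ∅ (from ∅)
cl via duality: int({r, q}) = {r, q}, so X∖{r, q} = {p}
cl∖int = {p}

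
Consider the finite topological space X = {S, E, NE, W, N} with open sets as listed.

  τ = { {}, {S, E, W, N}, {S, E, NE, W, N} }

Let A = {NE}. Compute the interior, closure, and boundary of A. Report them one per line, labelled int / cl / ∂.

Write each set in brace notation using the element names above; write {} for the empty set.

int(A) = {}
cl(A)  = {NE}
∂A     = {NE}

interior: largest open inside A is {} (from {})
cl via duality: int({S, E, W, N}) = {S, E, W, N}, so X∖{S, E, W, N} = {NE}
cl∖int = {NE}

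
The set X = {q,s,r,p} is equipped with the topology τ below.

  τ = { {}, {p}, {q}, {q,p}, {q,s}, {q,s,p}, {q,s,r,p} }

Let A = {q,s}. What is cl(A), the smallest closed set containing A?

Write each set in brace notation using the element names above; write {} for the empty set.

{q,s,r}

X∖A={r,p}, int(X∖A)={p}, hence cl(A)={q,s,r}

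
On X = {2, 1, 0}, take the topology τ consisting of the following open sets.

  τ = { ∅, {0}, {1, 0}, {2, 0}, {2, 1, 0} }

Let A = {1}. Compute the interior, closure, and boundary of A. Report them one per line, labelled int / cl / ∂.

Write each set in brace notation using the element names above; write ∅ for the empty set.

interior: largest open inside A is ∅ (from ∅)
cl via duality: int({2, 0}) = {2, 0}, so X∖{2, 0} = {1}
cl∖int = {1}

int(A) = ∅
cl(A)  = {1}
∂A     = {1}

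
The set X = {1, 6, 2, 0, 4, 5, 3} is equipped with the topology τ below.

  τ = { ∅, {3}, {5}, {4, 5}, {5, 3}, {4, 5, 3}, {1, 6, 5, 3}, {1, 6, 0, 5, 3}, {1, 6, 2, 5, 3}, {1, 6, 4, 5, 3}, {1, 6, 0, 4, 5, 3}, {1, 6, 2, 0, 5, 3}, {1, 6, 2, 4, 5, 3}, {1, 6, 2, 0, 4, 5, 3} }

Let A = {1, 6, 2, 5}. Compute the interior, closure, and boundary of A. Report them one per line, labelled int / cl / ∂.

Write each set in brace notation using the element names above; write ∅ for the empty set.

open subsets of A: ∅, {5}; so int(A) = {5}
closure: X∖int(X∖A) = X∖{3} = {1, 6, 2, 0, 4, 5}
∂A = {1, 6, 2, 0, 4, 5} minus {5} = {1, 6, 2, 0, 4}

int(A) = {5}
cl(A)  = {1, 6, 2, 0, 4, 5}
∂A     = {1, 6, 2, 0, 4}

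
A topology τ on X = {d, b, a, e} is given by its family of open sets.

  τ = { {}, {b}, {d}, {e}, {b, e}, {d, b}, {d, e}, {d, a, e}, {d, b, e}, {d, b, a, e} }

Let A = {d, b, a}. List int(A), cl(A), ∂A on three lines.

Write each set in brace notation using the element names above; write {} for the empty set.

open subsets of A: {}, {b}, {d}, {d, b}; so int(A) = {d, b}
closure: X∖int(X∖A) = X∖{e} = {d, b, a}
∂A = {d, b, a} minus {d, b} = {a}

int(A) = {d, b}
cl(A)  = {d, b, a}
∂A     = {a}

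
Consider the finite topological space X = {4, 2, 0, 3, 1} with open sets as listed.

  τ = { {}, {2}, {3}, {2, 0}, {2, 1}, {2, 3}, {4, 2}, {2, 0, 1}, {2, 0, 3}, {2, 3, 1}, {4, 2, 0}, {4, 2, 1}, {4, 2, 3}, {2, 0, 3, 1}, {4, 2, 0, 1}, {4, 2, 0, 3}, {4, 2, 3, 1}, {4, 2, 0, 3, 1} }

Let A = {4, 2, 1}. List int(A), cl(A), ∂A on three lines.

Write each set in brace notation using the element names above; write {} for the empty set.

int(A) = {4, 2, 1}
cl(A)  = {4, 2, 0, 1}
∂A     = {0}

U open, U⊆A: {}, {2}, {2, 1}, {4, 2}, {4, 2, 1}. int(A) = ⋃ = {4, 2, 1}
X∖A={0, 3}, int(X∖A)={3}, hence cl(A)={4, 2, 0, 1}
∂A: remove int from cl → {0}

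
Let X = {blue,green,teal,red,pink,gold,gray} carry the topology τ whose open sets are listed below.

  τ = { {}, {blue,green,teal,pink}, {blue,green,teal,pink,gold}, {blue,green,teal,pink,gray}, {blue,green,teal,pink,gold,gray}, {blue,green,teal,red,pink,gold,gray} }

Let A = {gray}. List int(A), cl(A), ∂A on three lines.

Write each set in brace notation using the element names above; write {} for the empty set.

int(A) = {}
cl(A)  = {red,gray}
∂A     = {red,gray}

interior: largest open inside A is {} (from {})
cl via duality: int({blue,green,teal,red,pink,gold}) = {blue,green,teal,pink,gold}, so X∖{blue,green,teal,pink,gold} = {red,gray}
cl∖int = {red,gray}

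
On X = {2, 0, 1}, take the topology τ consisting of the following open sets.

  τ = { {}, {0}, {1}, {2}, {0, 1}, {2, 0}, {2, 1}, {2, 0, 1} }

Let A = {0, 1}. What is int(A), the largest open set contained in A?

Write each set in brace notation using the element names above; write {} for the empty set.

U open, U⊆A: {}, {0}, {1}, {0, 1}. int(A) = ⋃ = {0, 1}

{0, 1}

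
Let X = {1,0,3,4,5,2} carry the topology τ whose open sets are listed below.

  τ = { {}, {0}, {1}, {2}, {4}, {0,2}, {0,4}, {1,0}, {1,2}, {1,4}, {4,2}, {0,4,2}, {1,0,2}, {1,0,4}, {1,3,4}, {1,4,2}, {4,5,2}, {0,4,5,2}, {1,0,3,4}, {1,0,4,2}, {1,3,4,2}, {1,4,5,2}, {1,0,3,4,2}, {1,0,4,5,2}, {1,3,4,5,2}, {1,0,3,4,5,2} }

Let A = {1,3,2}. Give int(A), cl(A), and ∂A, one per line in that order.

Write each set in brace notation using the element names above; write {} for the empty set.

int(A) = {1,2}
cl(A)  = {1,3,5,2}
∂A     = {3,5}

interior: largest open inside A is {1,2} (from {}, {1}, {2}, {1,2})
cl via duality: int({0,4,5}) = {0,4}, so X∖{0,4} = {1,3,5,2}
cl∖int = {3,5}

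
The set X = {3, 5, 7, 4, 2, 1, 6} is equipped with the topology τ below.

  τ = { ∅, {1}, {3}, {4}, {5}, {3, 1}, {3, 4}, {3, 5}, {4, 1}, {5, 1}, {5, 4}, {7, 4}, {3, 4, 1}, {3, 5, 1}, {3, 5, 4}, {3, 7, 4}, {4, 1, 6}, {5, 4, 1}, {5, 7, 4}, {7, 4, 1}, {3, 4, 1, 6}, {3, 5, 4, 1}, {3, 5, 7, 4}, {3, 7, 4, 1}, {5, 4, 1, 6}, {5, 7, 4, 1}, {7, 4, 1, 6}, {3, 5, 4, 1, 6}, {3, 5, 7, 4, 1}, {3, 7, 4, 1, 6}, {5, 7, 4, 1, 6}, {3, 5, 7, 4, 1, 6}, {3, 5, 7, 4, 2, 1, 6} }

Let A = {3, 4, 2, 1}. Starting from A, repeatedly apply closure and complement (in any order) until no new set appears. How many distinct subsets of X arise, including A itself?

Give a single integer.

closure: X∖int(X∖A) = X∖{5} = {3, 7, 4, 2, 1, 6}
Let k=closure and c=complement:
  1. A     = {3, 4, 2, 1}
  2. kA    = {3, 7, 4, 2, 1, 6}
  3. cA    = {5, 7, 6}
  4. ckA   = {5}
  5. kcA   = {5, 7, 2, 6}
  6. kckA  = {5, 2}
  7. ckcA  = {3, 4, 1}
  8. ckckA = {3, 7, 4, 1, 6}
— saturated at 8

8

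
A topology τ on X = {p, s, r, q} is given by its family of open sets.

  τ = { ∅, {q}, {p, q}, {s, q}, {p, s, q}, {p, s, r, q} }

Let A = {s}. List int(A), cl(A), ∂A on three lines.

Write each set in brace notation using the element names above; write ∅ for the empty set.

int(A) = ∅
cl(A)  = {s, r}
∂A     = {s, r}

open subsets of A: ∅; so int(A) = ∅
closure: X∖int(X∖A) = X∖{p, q} = {s, r}
∂A = {s, r} minus ∅ = {s, r}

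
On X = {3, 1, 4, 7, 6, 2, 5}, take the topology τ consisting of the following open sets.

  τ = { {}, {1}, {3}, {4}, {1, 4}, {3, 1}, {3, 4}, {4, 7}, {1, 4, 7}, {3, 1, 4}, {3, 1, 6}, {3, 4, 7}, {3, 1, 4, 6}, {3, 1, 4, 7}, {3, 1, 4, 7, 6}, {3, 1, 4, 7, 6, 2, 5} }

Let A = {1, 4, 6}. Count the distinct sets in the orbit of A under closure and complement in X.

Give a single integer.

8

cl via duality: int({3, 7, 2, 5}) = {3}, so X∖{3} = {1, 4, 7, 6, 2, 5}
Write k for closure, c for complement:
  1. A     = {1, 4, 6}
  2. kA    = {1, 4, 7, 6, 2, 5}
  3. cA    = {3, 7, 2, 5}
  4. ckA   = {3}
  5. kcA   = {3, 7, 6, 2, 5}
  6. kckA  = {3, 6, 2, 5}
  7. ckcA  = {1, 4}
  8. ckckA = {1, 4, 7}
applying k or c yields no new set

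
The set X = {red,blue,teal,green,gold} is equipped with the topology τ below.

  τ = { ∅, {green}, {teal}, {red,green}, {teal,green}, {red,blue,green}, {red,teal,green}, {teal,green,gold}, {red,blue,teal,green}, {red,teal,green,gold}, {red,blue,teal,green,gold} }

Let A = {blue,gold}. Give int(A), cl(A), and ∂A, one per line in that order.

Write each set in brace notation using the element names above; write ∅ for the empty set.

int(A) = ∅
cl(A)  = {blue,gold}
∂A     = {blue,gold}

open subsets of A: ∅; so int(A) = ∅
closure: X∖int(X∖A) = X∖{red,teal,green} = {blue,gold}
∂A = {blue,gold} minus ∅ = {blue,gold}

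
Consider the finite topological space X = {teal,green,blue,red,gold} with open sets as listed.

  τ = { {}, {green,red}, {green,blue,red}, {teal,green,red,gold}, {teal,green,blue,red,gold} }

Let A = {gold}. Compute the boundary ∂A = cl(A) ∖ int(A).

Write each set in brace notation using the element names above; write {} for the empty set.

{teal,gold}

opens ⊆ A: {}; union → int = {}
complement {teal,green,blue,red}; its interior {green,blue,red}; cl(A) = X∖{green,blue,red} = {teal,gold}
boundary = {teal,gold} ∖ {} = {teal,gold}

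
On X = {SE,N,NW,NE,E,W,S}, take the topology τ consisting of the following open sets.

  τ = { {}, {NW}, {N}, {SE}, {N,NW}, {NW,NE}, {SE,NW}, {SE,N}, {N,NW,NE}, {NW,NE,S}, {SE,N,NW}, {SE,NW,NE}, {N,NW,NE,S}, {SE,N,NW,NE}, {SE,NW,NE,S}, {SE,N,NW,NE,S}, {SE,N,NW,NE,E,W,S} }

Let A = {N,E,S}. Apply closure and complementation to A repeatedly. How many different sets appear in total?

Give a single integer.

8

X∖A={SE,NW,NE,W}, int(X∖A)={SE,NW,NE}, hence cl(A)={N,E,W,S}
Orbit (k=closure, c=complement):
  1. A     = {N,E,S}
  2. kA    = {N,E,W,S}
  3. cA    = {SE,NW,NE,W}
  4. ckA   = {SE,NW,NE}
  5. kcA   = {SE,NW,NE,E,W,S}
  6. ckcA  = {N}
  7. kckcA = {N,E,W}
  8. ckckcA = {SE,NW,NE,S}
(closed under both — stop)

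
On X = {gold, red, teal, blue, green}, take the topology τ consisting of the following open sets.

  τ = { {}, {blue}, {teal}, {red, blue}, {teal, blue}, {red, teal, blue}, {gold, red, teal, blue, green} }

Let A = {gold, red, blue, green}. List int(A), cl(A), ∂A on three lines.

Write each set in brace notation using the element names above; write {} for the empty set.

int(A) = {red, blue}
cl(A)  = {gold, red, blue, green}
∂A     = {gold, green}

U open, U⊆A: {}, {blue}, {red, blue}. int(A) = ⋃ = {red, blue}
X∖A={teal}, int(X∖A)={teal}, hence cl(A)={gold, red, blue, green}
∂A: remove int from cl → {gold, green}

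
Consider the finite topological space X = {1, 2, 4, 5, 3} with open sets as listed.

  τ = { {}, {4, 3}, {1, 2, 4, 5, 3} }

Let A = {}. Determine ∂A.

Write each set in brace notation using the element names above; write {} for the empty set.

opens ⊆ A: {}; union → int = {}
complement {1, 2, 4, 5, 3}; its interior {1, 2, 4, 5, 3}; cl(A) = X∖{1, 2, 4, 5, 3} = {}
boundary = {} ∖ {} = {}

{}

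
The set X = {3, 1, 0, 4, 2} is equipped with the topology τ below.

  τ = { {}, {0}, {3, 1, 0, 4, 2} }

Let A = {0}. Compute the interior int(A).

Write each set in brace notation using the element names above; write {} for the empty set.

U open, U⊆A: {}, {0}. int(A) = ⋃ = {0}

{0}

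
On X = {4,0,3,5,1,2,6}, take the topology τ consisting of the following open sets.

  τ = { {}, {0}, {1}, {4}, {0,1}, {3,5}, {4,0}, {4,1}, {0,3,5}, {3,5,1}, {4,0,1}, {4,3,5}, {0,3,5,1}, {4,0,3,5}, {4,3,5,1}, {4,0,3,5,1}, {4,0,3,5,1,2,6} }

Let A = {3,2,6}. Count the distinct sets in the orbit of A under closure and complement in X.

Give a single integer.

closure: X∖int(X∖A) = X∖{4,0,1} = {3,5,2,6}
Let k=closure and c=complement:
  1. A     = {3,2,6}
  2. kA    = {3,5,2,6}
  3. cA    = {4,0,5,1}
  4. ckA   = {4,0,1}
  5. kcA   = {4,0,3,5,1,2,6}
  6. kckA  = {4,0,1,2,6}
  7. ckcA  = {}
  8. ckckA = {3,5}
— saturated at 8

8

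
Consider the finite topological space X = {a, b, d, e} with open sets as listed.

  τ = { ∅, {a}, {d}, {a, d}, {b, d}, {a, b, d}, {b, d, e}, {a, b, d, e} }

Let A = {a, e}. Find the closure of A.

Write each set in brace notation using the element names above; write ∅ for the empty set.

{a, e}

complement {b, d}; its interior {b, d}; cl(A) = X∖{b, d} = {a, e}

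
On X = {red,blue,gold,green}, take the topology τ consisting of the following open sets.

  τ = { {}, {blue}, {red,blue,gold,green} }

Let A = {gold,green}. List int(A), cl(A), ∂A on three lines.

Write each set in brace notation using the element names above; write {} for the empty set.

int(A) = {}
cl(A)  = {red,gold,green}
∂A     = {red,gold,green}

open subsets of A: {}; so int(A) = {}
closure: X∖int(X∖A) = X∖{blue} = {red,gold,green}
∂A = {red,gold,green} minus {} = {red,gold,green}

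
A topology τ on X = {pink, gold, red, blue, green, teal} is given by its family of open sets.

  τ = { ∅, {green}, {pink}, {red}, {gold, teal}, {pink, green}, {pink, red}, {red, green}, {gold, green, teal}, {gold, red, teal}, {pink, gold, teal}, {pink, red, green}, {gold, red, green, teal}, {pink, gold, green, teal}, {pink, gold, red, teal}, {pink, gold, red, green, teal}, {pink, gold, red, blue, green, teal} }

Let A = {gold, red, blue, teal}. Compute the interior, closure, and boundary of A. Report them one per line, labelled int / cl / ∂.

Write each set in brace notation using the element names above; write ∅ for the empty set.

interior: largest open inside A is {gold, red, teal} (from ∅, {red}, {gold, teal}, {gold, red, teal})
cl via duality: int({pink, green}) = {pink, green}, so X∖{pink, green} = {gold, red, blue, teal}
cl∖int = {blue}

int(A) = {gold, red, teal}
cl(A)  = {gold, red, blue, teal}
∂A     = {blue}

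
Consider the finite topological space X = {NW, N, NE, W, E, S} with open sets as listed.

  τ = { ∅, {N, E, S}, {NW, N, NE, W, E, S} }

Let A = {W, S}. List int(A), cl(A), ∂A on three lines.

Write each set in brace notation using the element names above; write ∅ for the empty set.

int(A) = ∅
cl(A)  = {NW, N, NE, W, E, S}
∂A     = {NW, N, NE, W, E, S}

U open, U⊆A: ∅. int(A) = ⋃ = ∅
X∖A={NW, N, NE, E}, int(X∖A)=∅, hence cl(A)={NW, N, NE, W, E, S}
∂A: remove int from cl → {NW, N, NE, W, E, S}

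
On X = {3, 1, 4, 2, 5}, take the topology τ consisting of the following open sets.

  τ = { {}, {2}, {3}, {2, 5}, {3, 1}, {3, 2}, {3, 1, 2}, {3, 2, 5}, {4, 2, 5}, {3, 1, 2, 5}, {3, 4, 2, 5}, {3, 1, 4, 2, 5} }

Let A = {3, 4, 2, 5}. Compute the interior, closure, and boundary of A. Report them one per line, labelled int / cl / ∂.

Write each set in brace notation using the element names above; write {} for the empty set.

opens ⊆ A: {}, {2}, {3}, {3, 2}, {2, 5}, {3, 2, 5}, {4, 2, 5}, {3, 4, 2, 5}; union → int = {3, 4, 2, 5}
complement {1}; its interior {}; cl(A) = X∖{} = {3, 1, 4, 2, 5}
boundary = {3, 1, 4, 2, 5} ∖ {3, 4, 2, 5} = {1}

int(A) = {3, 4, 2, 5}
cl(A)  = {3, 1, 4, 2, 5}
∂A     = {1}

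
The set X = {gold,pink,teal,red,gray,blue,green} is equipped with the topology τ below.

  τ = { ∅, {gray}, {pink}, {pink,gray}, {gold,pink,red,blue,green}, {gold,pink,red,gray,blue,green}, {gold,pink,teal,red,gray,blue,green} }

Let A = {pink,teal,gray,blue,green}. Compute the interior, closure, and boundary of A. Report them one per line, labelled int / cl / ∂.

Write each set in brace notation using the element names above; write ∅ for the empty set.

open subsets of A: ∅, {gray}, {pink}, {pink,gray}; so int(A) = {pink,gray}
closure: X∖int(X∖A) = X∖∅ = {gold,pink,teal,red,gray,blue,green}
∂A = {gold,pink,teal,red,gray,blue,green} minus {pink,gray} = {gold,teal,red,blue,green}

int(A) = {pink,gray}
cl(A)  = {gold,pink,teal,red,gray,blue,green}
∂A     = {gold,teal,red,blue,green}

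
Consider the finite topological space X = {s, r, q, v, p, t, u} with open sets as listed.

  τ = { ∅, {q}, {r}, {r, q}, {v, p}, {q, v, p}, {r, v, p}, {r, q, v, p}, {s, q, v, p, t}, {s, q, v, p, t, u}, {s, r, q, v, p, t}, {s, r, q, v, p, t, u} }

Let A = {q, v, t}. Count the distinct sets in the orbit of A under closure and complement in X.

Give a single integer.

cl via duality: int({s, r, p, u}) = {r}, so X∖{r} = {s, q, v, p, t, u}
Write k for closure, c for complement:
  1. A     = {q, v, t}
  2. kA    = {s, q, v, p, t, u}
  3. cA    = {s, r, p, u}
  4. ckA   = {r}
  5. kcA   = {s, r, v, p, t, u}
  6. ckcA  = {q}
  7. kckcA = {s, q, t, u}
  8. ckckcA = {r, v, p}
applying k or c yields no new set

8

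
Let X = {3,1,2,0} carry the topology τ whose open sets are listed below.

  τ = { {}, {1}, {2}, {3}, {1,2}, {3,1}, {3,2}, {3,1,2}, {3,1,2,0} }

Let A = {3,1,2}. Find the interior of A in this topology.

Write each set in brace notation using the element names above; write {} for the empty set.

{3,1,2}

interior: largest open inside A is {3,1,2} (from {}, {2}, {3}, {1}, {1,2}, {3,1}, {3,2}, {3,1,2})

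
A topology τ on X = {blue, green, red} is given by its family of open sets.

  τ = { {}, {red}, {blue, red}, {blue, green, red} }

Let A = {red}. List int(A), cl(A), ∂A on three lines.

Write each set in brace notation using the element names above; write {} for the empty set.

opens ⊆ A: {}, {red}; union → int = {red}
complement {blue, green}; its interior {}; cl(A) = X∖{} = {blue, green, red}
boundary = {blue, green, red} ∖ {red} = {blue, green}

int(A) = {red}
cl(A)  = {blue, green, red}
∂A     = {blue, green}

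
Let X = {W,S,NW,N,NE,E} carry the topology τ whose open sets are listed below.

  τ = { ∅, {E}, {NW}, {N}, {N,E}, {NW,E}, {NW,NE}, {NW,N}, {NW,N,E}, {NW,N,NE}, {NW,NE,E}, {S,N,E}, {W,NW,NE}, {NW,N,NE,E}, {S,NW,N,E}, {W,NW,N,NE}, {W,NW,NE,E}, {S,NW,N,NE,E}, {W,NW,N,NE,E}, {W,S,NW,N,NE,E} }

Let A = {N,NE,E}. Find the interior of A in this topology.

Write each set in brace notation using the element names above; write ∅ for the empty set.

{N,E}

open subsets of A: ∅, {N}, {E}, {N,E}; so int(A) = {N,E}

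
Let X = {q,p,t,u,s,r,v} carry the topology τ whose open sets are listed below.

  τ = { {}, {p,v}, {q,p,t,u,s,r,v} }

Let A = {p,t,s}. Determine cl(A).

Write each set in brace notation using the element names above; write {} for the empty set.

closure: X∖int(X∖A) = X∖{} = {q,p,t,u,s,r,v}

{q,p,t,u,s,r,v}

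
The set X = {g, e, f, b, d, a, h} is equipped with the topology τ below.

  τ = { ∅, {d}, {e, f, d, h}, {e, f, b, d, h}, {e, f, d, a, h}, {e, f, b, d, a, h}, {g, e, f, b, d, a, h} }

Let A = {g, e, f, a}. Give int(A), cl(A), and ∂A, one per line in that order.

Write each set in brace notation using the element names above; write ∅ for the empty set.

int(A) = ∅
cl(A)  = {g, e, f, b, a, h}
∂A     = {g, e, f, b, a, h}

opens ⊆ A: ∅; union → int = ∅
complement {b, d, h}; its interior {d}; cl(A) = X∖{d} = {g, e, f, b, a, h}
boundary = {g, e, f, b, a, h} ∖ ∅ = {g, e, f, b, a, h}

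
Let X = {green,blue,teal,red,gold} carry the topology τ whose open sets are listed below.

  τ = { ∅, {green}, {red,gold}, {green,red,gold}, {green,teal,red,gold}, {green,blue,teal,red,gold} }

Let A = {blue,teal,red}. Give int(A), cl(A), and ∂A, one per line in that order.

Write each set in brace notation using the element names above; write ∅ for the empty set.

U open, U⊆A: ∅. int(A) = ⋃ = ∅
X∖A={green,gold}, int(X∖A)={green}, hence cl(A)={blue,teal,red,gold}
∂A: remove int from cl → {blue,teal,red,gold}

int(A) = ∅
cl(A)  = {blue,teal,red,gold}
∂A     = {blue,teal,red,gold}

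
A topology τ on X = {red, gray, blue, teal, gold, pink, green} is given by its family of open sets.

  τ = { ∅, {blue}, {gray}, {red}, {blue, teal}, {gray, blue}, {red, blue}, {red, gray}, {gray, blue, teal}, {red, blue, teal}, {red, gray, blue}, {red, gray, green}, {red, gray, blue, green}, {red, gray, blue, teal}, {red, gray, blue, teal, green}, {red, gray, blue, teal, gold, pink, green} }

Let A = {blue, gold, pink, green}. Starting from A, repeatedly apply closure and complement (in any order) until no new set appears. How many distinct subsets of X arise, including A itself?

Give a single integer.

10

closure: X∖int(X∖A) = X∖{red, gray} = {blue, teal, gold, pink, green}
Let k=closure and c=complement:
  1. A     = {blue, gold, pink, green}
  2. kA    = {blue, teal, gold, pink, green}
  3. cA    = {red, gray, teal}
  4. ckA   = {red, gray}
  5. kcA   = {red, gray, teal, gold, pink, green}
  6. kckA  = {red, gray, gold, pink, green}
  7. ckcA  = {blue}
  8. ckckA = {blue, teal}
  9. kckcA = {blue, teal, gold, pink}
  10. ckckcA = {red, gray, green}
— saturated at 10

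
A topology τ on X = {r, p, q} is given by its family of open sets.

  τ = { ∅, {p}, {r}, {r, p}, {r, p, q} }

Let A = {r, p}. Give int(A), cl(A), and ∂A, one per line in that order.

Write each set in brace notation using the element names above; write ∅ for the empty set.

int(A) = {r, p}
cl(A)  = {r, p, q}
∂A     = {q}

open subsets of A: ∅, {r}, {p}, {r, p}; so int(A) = {r, p}
closure: X∖int(X∖A) = X∖∅ = {r, p, q}
∂A = {r, p, q} minus {r, p} = {q}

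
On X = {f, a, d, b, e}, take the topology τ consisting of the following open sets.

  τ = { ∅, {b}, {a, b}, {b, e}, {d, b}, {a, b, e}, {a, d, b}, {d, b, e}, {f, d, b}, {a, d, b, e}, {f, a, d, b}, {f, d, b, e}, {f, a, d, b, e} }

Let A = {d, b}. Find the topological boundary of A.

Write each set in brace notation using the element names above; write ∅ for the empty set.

{f, a, e}

U open, U⊆A: ∅, {b}, {d, b}. int(A) = ⋃ = {d, b}
X∖A={f, a, e}, int(X∖A)=∅, hence cl(A)={f, a, d, b, e}
∂A: remove int from cl → {f, a, e}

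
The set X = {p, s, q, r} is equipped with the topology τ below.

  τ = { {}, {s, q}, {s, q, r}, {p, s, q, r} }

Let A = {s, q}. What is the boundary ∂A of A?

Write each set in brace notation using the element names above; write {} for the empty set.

U open, U⊆A: {}, {s, q}. int(A) = ⋃ = {s, q}
X∖A={p, r}, int(X∖A)={}, hence cl(A)={p, s, q, r}
∂A: remove int from cl → {p, r}

{p, r}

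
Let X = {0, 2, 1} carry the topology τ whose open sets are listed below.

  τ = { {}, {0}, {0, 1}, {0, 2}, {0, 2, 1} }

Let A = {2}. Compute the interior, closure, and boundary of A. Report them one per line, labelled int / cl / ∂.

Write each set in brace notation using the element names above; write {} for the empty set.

open subsets of A: {}; so int(A) = {}
closure: X∖int(X∖A) = X∖{0, 1} = {2}
∂A = {2} minus {} = {2}

int(A) = {}
cl(A)  = {2}
∂A     = {2}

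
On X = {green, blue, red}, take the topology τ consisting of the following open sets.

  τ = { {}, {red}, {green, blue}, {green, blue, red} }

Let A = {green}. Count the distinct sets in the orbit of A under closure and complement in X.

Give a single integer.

6

complement {blue, red}; its interior {red}; cl(A) = X∖{red} = {green, blue}
With k = closure, c = complement:
  1. A     = {green}
  2. kA    = {green, blue}
  3. cA    = {blue, red}
  4. ckA   = {red}
  5. kcA   = {green, blue, red}
  6. ckcA  = {}
k, c of each give nothing new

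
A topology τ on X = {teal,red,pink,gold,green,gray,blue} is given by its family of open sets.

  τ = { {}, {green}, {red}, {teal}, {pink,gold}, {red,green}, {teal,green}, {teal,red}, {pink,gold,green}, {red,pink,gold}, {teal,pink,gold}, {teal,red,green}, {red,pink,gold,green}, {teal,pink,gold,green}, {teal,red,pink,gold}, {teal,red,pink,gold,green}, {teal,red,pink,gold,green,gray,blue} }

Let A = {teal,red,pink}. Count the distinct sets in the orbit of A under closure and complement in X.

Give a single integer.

closure: X∖int(X∖A) = X∖{green} = {teal,red,pink,gold,gray,blue}
Let k=closure and c=complement:
  1. A     = {teal,red,pink}
  2. kA    = {teal,red,pink,gold,gray,blue}
  3. cA    = {gold,green,gray,blue}
  4. ckA   = {green}
  5. kcA   = {pink,gold,green,gray,blue}
  6. kckA  = {green,gray,blue}
  7. ckcA  = {teal,red}
  8. ckckA = {teal,red,pink,gold}
  9. kckcA = {teal,red,gray,blue}
  10. ckckcA = {pink,gold,green}
— saturated at 10

10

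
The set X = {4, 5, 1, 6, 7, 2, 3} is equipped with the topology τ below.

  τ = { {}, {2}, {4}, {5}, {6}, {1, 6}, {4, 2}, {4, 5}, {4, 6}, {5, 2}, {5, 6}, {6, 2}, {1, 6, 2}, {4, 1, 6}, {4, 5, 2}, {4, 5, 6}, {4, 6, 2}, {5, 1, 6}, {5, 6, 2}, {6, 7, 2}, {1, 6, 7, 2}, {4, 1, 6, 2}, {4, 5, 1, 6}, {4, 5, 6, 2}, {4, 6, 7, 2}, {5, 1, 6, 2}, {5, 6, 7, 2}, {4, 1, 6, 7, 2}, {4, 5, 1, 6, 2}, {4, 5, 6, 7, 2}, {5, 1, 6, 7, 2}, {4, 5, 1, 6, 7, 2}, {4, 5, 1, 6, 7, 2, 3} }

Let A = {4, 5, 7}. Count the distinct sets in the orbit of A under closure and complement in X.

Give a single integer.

complement {1, 6, 2, 3}; its interior {1, 6, 2}; cl(A) = X∖{1, 6, 2} = {4, 5, 7, 3}
With k = closure, c = complement:
  1. A     = {4, 5, 7}
  2. kA    = {4, 5, 7, 3}
  3. cA    = {1, 6, 2, 3}
  4. ckA   = {1, 6, 2}
  5. kcA   = {1, 6, 7, 2, 3}
  6. ckcA  = {4, 5}
  7. kckcA = {4, 5, 3}
  8. ckckcA = {1, 6, 7, 2}
k, c of each give nothing new

8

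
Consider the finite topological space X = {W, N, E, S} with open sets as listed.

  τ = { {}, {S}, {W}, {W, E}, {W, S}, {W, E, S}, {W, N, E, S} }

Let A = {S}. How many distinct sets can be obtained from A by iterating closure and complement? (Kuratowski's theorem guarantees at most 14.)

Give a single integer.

cl via duality: int({W, N, E}) = {W, E}, so X∖{W, E} = {N, S}
Write k for closure, c for complement:
  1. A     = {S}
  2. kA    = {N, S}
  3. cA    = {W, N, E}
  4. ckA   = {W, E}
applying k or c yields no new set

4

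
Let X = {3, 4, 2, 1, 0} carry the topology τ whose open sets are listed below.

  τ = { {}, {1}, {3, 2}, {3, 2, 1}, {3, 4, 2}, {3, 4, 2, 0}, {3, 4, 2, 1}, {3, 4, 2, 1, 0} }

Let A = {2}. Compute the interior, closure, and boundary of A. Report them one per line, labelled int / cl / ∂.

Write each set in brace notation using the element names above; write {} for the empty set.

int(A) = {}
cl(A)  = {3, 4, 2, 0}
∂A     = {3, 4, 2, 0}

U open, U⊆A: {}. int(A) = ⋃ = {}
X∖A={3, 4, 1, 0}, int(X∖A)={1}, hence cl(A)={3, 4, 2, 0}
∂A: remove int from cl → {3, 4, 2, 0}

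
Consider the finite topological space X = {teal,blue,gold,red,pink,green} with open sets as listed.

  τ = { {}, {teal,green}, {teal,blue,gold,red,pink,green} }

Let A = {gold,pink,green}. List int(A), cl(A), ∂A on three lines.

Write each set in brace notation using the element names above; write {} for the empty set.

opens ⊆ A: {}; union → int = {}
complement {teal,blue,red}; its interior {}; cl(A) = X∖{} = {teal,blue,gold,red,pink,green}
boundary = {teal,blue,gold,red,pink,green} ∖ {} = {teal,blue,gold,red,pink,green}

int(A) = {}
cl(A)  = {teal,blue,gold,red,pink,green}
∂A     = {teal,blue,gold,red,pink,green}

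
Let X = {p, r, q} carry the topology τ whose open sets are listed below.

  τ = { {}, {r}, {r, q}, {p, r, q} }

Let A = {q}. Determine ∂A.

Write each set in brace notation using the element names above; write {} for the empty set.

{p, q}

open subsets of A: {}; so int(A) = {}
closure: X∖int(X∖A) = X∖{r} = {p, q}
∂A = {p, q} minus {} = {p, q}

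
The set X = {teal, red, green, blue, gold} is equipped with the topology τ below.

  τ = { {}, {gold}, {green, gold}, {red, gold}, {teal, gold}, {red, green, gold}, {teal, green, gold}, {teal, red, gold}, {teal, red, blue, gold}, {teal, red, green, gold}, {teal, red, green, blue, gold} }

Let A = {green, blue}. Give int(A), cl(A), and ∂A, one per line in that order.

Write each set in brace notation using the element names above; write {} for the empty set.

interior: largest open inside A is {} (from {})
cl via duality: int({teal, red, gold}) = {teal, red, gold}, so X∖{teal, red, gold} = {green, blue}
cl∖int = {green, blue}

int(A) = {}
cl(A)  = {green, blue}
∂A     = {green, blue}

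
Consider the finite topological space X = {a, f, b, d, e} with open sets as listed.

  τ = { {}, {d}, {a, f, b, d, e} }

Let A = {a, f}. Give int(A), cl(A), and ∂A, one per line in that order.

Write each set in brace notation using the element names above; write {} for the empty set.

interior: largest open inside A is {} (from {})
cl via duality: int({b, d, e}) = {d}, so X∖{d} = {a, f, b, e}
cl∖int = {a, f, b, e}

int(A) = {}
cl(A)  = {a, f, b, e}
∂A     = {a, f, b, e}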